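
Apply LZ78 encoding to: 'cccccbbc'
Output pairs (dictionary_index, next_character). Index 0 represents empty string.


LZ78 encoding steps:
Dictionary: {0: ''}
Step 1: w='' (idx 0), next='c' -> output (0, 'c'), add 'c' as idx 1
Step 2: w='c' (idx 1), next='c' -> output (1, 'c'), add 'cc' as idx 2
Step 3: w='cc' (idx 2), next='b' -> output (2, 'b'), add 'ccb' as idx 3
Step 4: w='' (idx 0), next='b' -> output (0, 'b'), add 'b' as idx 4
Step 5: w='c' (idx 1), end of input -> output (1, '')


Encoded: [(0, 'c'), (1, 'c'), (2, 'b'), (0, 'b'), (1, '')]


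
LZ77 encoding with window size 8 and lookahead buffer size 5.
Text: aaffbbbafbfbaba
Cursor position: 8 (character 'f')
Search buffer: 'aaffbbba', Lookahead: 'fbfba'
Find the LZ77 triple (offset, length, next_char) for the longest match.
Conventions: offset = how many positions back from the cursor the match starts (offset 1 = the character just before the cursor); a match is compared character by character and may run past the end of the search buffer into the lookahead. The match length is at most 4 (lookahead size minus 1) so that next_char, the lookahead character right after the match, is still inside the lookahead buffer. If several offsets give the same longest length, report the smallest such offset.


Try each offset into the search buffer:
  offset=1 (pos 7, char 'a'): match length 0
  offset=2 (pos 6, char 'b'): match length 0
  offset=3 (pos 5, char 'b'): match length 0
  offset=4 (pos 4, char 'b'): match length 0
  offset=5 (pos 3, char 'f'): match length 2
  offset=6 (pos 2, char 'f'): match length 1
  offset=7 (pos 1, char 'a'): match length 0
  offset=8 (pos 0, char 'a'): match length 0
Longest match has length 2 at offset 5.
next_char = character at position 8 + 2 = 10 -> 'f'

Best match: offset=5, length=2 (matching 'fb' starting at position 3)
LZ77 triple: (5, 2, 'f')


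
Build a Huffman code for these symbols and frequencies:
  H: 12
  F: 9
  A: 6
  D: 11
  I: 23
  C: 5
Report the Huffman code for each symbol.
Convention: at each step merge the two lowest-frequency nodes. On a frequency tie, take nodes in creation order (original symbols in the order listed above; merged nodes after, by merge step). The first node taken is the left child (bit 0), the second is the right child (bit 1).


Huffman tree construction:
Step 1: Merge C(5) + A(6) = 11
Step 2: Merge F(9) + D(11) = 20
Step 3: Merge (C+A)(11) + H(12) = 23
Step 4: Merge (F+D)(20) + I(23) = 43
Step 5: Merge ((C+A)+H)(23) + ((F+D)+I)(43) = 66
Read each symbol's code off the tree from the root (left child = 0, right child = 1).

Codes:
  H: 01 (length 2)
  F: 100 (length 3)
  A: 001 (length 3)
  D: 101 (length 3)
  I: 11 (length 2)
  C: 000 (length 3)
Average code length: 163/66 = 2.4697 bits/symbol


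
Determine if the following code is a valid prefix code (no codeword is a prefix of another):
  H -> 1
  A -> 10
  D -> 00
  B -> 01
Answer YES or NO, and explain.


Checking each pair (does one codeword prefix another?):
  H='1' vs A='10': prefix -- VIOLATION

NO -- this is NOT a valid prefix code. H (1) is a prefix of A (10).


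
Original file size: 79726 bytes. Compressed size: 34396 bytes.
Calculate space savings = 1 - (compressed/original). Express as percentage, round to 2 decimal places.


ratio = compressed/original = 34396/79726 = 0.431428
savings = 1 - ratio = 1 - 0.431428 = 0.568572
as a percentage: 0.568572 * 100 = 56.86%

Space savings = 1 - 34396/79726 = 56.86%


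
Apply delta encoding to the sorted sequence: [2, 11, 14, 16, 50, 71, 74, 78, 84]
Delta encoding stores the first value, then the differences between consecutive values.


First value: 2
Deltas:
  11 - 2 = 9
  14 - 11 = 3
  16 - 14 = 2
  50 - 16 = 34
  71 - 50 = 21
  74 - 71 = 3
  78 - 74 = 4
  84 - 78 = 6


Delta encoded: [2, 9, 3, 2, 34, 21, 3, 4, 6]


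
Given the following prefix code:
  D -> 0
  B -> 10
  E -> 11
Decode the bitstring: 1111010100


Decoding step by step:
Bits 11 -> E
Bits 11 -> E
Bits 0 -> D
Bits 10 -> B
Bits 10 -> B
Bits 0 -> D


Decoded message: EEDBBD


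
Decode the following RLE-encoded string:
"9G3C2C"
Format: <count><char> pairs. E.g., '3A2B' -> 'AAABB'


Expanding each <count><char> pair:
  9G -> 'GGGGGGGGG'
  3C -> 'CCC'
  2C -> 'CC'

Decoded = GGGGGGGGGCCCCC


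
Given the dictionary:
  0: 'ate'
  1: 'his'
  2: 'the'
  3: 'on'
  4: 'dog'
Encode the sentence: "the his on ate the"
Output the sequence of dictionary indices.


Look up each word in the dictionary:
  'the' -> 2
  'his' -> 1
  'on' -> 3
  'ate' -> 0
  'the' -> 2

Encoded: [2, 1, 3, 0, 2]


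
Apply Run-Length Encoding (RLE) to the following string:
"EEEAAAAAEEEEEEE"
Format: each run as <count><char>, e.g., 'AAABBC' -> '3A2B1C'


Scanning runs left to right:
  i=0: run of 'E' x 3 -> '3E'
  i=3: run of 'A' x 5 -> '5A'
  i=8: run of 'E' x 7 -> '7E'

RLE = 3E5A7E


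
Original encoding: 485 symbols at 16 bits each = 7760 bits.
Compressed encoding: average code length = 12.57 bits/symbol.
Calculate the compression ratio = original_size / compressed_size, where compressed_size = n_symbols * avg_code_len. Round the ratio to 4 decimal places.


original_size = n_symbols * orig_bits = 485 * 16 = 7760 bits
compressed_size = n_symbols * avg_code_len = 485 * 12.57 = 6096.45 bits
ratio = original_size / compressed_size = 7760 / 6096.45 = 1.2729

Compression ratio = 1.2729


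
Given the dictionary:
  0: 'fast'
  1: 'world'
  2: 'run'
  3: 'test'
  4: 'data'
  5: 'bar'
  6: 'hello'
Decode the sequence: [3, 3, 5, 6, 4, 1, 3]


Look up each index in the dictionary:
  3 -> 'test'
  3 -> 'test'
  5 -> 'bar'
  6 -> 'hello'
  4 -> 'data'
  1 -> 'world'
  3 -> 'test'

Decoded: "test test bar hello data world test"


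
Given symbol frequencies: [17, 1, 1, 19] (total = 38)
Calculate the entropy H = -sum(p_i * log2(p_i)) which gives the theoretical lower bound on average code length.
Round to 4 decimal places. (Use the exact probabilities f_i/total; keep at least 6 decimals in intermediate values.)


Per-symbol terms -p_i * log2(p_i) with p_i = f_i/38:
  p = 17/38 = 0.447368: log2(p) = -1.160465, -p*log2(p) = 0.519155
  p = 1/38 = 0.026316: log2(p) = -5.247928, -p*log2(p) = 0.138103
  p = 1/38 = 0.026316: log2(p) = -5.247928, -p*log2(p) = 0.138103
  p = 19/38 = 0.500000: log2(p) = -1.000000, -p*log2(p) = 0.500000
H = 0.519155 + 0.138103 + 0.138103 + 0.500000 = 1.295361

H = 1.2954 bits/symbol


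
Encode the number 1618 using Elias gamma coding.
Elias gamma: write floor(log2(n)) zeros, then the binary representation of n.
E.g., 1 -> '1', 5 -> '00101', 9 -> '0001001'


num_bits = floor(log2(1618)) + 1 = 11
leading_zeros = num_bits - 1 = 10
binary(1618) = 11001010010

Elias gamma(1618) = '0000000000' + '11001010010' = 000000000011001010010 (21 bits)


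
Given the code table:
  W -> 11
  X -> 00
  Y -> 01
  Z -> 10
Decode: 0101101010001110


Decoding:
01 -> Y
01 -> Y
10 -> Z
10 -> Z
10 -> Z
00 -> X
11 -> W
10 -> Z


Result: YYZZZXWZ


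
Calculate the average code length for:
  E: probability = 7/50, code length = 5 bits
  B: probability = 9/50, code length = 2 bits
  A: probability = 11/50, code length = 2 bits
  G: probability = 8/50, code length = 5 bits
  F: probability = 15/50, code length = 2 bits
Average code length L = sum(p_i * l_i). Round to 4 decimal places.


Weighted contributions p_i * l_i:
  E: (7/50) * 5 = 35/50
  B: (9/50) * 2 = 18/50
  A: (11/50) * 2 = 22/50
  G: (8/50) * 5 = 40/50
  F: (15/50) * 2 = 30/50
Sum = (35 + 18 + 22 + 40 + 30)/50 = 145/50

L = 145/50 = 2.9000 bits/symbol


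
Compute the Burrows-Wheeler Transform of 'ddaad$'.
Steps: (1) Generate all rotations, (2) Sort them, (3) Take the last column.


Rotations (sorted):
  0: $ddaad -> last char: d
  1: aad$dd -> last char: d
  2: ad$dda -> last char: a
  3: d$ddaa -> last char: a
  4: daad$d -> last char: d
  5: ddaad$ -> last char: $


BWT = ddaad$


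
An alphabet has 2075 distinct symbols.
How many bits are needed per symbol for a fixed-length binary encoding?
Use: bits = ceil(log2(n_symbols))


log2(2075) = 11.0189
Bracket: 2^11 = 2048 < 2075 <= 2^12 = 4096
So ceil(log2(2075)) = 12

bits = ceil(log2(2075)) = ceil(11.0189) = 12 bits


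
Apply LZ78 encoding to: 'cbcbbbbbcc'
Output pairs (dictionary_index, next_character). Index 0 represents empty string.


LZ78 encoding steps:
Dictionary: {0: ''}
Step 1: w='' (idx 0), next='c' -> output (0, 'c'), add 'c' as idx 1
Step 2: w='' (idx 0), next='b' -> output (0, 'b'), add 'b' as idx 2
Step 3: w='c' (idx 1), next='b' -> output (1, 'b'), add 'cb' as idx 3
Step 4: w='b' (idx 2), next='b' -> output (2, 'b'), add 'bb' as idx 4
Step 5: w='bb' (idx 4), next='c' -> output (4, 'c'), add 'bbc' as idx 5
Step 6: w='c' (idx 1), end of input -> output (1, '')


Encoded: [(0, 'c'), (0, 'b'), (1, 'b'), (2, 'b'), (4, 'c'), (1, '')]


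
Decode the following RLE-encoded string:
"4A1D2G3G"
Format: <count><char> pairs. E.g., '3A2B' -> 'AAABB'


Expanding each <count><char> pair:
  4A -> 'AAAA'
  1D -> 'D'
  2G -> 'GG'
  3G -> 'GGG'

Decoded = AAAADGGGGG


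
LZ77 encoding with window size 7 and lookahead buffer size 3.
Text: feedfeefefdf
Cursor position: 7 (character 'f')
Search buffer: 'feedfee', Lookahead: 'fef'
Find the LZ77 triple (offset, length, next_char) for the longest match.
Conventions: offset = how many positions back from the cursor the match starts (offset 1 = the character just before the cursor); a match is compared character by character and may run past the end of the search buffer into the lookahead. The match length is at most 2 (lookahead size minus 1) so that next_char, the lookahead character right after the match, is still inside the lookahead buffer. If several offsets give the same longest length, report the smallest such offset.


Try each offset into the search buffer:
  offset=1 (pos 6, char 'e'): match length 0
  offset=2 (pos 5, char 'e'): match length 0
  offset=3 (pos 4, char 'f'): match length 2
  offset=4 (pos 3, char 'd'): match length 0
  offset=5 (pos 2, char 'e'): match length 0
  offset=6 (pos 1, char 'e'): match length 0
  offset=7 (pos 0, char 'f'): match length 2
Longest match has length 2, found at offsets 3, 7; take the smallest, offset 3.
next_char = character at position 7 + 2 = 9 -> 'f'

Best match: offset=3, length=2 (matching 'fe' starting at position 4)
LZ77 triple: (3, 2, 'f')


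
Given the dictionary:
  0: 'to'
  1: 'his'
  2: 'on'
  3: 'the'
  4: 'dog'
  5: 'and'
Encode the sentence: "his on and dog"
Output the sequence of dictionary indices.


Look up each word in the dictionary:
  'his' -> 1
  'on' -> 2
  'and' -> 5
  'dog' -> 4

Encoded: [1, 2, 5, 4]


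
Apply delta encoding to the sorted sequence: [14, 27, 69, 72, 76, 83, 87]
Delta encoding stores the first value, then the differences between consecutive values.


First value: 14
Deltas:
  27 - 14 = 13
  69 - 27 = 42
  72 - 69 = 3
  76 - 72 = 4
  83 - 76 = 7
  87 - 83 = 4


Delta encoded: [14, 13, 42, 3, 4, 7, 4]


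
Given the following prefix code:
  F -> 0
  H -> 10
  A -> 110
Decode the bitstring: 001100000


Decoding step by step:
Bits 0 -> F
Bits 0 -> F
Bits 110 -> A
Bits 0 -> F
Bits 0 -> F
Bits 0 -> F
Bits 0 -> F


Decoded message: FFAFFFF


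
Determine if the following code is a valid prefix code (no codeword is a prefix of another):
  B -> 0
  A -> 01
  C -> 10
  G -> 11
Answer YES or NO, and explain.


Checking each pair (does one codeword prefix another?):
  B='0' vs A='01': prefix -- VIOLATION

NO -- this is NOT a valid prefix code. B (0) is a prefix of A (01).


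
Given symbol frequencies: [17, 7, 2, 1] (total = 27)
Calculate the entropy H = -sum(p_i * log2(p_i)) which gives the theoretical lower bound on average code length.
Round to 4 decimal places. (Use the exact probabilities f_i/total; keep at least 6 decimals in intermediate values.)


Per-symbol terms -p_i * log2(p_i) with p_i = f_i/27:
  p = 17/27 = 0.629630: log2(p) = -0.667425, -p*log2(p) = 0.420230
  p = 7/27 = 0.259259: log2(p) = -1.947533, -p*log2(p) = 0.504916
  p = 2/27 = 0.074074: log2(p) = -3.754888, -p*log2(p) = 0.278140
  p = 1/27 = 0.037037: log2(p) = -4.754888, -p*log2(p) = 0.176107
H = 0.420230 + 0.504916 + 0.278140 + 0.176107 = 1.379393

H = 1.3794 bits/symbol


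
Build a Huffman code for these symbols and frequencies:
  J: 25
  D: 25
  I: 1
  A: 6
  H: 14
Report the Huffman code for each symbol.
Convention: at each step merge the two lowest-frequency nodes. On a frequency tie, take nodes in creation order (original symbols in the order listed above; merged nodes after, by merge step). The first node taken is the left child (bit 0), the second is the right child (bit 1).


Huffman tree construction:
Step 1: Merge I(1) + A(6) = 7
Step 2: Merge (I+A)(7) + H(14) = 21
Step 3: Merge ((I+A)+H)(21) + J(25) = 46
Step 4: Merge D(25) + (((I+A)+H)+J)(46) = 71
Read each symbol's code off the tree from the root (left child = 0, right child = 1).

Codes:
  J: 11 (length 2)
  D: 0 (length 1)
  I: 1000 (length 4)
  A: 1001 (length 4)
  H: 101 (length 3)
Average code length: 145/71 = 2.0423 bits/symbol


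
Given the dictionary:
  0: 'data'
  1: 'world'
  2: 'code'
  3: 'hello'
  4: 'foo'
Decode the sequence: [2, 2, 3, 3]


Look up each index in the dictionary:
  2 -> 'code'
  2 -> 'code'
  3 -> 'hello'
  3 -> 'hello'

Decoded: "code code hello hello"


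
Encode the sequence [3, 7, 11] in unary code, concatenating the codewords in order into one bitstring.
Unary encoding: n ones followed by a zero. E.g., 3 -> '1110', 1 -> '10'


Encode each number as n ones followed by a terminating 0:
  3 -> 1110 (4 bits)
  7 -> 11111110 (8 bits)
  11 -> 111111111110 (12 bits)
Total length = 4 + 8 + 12 = 24 bits.

Unary([3, 7, 11]) = 111011111110111111111110 (24 bits)


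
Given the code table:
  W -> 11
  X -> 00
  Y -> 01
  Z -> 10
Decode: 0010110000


Decoding:
00 -> X
10 -> Z
11 -> W
00 -> X
00 -> X


Result: XZWXX


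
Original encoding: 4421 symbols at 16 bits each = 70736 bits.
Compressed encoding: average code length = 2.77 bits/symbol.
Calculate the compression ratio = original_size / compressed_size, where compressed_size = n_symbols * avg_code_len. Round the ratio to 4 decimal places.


original_size = n_symbols * orig_bits = 4421 * 16 = 70736 bits
compressed_size = n_symbols * avg_code_len = 4421 * 2.77 = 12246.17 bits
ratio = original_size / compressed_size = 70736 / 12246.17 = 5.7762

Compression ratio = 5.7762


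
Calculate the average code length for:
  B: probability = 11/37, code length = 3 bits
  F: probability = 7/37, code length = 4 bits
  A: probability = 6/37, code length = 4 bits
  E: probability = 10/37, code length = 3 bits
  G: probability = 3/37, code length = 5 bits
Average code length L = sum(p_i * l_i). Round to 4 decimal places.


Weighted contributions p_i * l_i:
  B: (11/37) * 3 = 33/37
  F: (7/37) * 4 = 28/37
  A: (6/37) * 4 = 24/37
  E: (10/37) * 3 = 30/37
  G: (3/37) * 5 = 15/37
Sum = (33 + 28 + 24 + 30 + 15)/37 = 130/37

L = 130/37 = 3.5135 bits/symbol


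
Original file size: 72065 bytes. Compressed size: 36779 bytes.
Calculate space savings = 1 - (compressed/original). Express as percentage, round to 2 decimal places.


ratio = compressed/original = 36779/72065 = 0.510359
savings = 1 - ratio = 1 - 0.510359 = 0.489641
as a percentage: 0.489641 * 100 = 48.96%

Space savings = 1 - 36779/72065 = 48.96%


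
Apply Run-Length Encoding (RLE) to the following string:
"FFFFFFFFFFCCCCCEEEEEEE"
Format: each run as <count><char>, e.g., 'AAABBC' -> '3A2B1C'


Scanning runs left to right:
  i=0: run of 'F' x 10 -> '10F'
  i=10: run of 'C' x 5 -> '5C'
  i=15: run of 'E' x 7 -> '7E'

RLE = 10F5C7E


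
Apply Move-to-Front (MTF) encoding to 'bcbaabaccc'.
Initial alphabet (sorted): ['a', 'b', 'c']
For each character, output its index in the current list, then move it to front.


MTF encoding:
'b': index 1 in ['a', 'b', 'c'] -> ['b', 'a', 'c']
'c': index 2 in ['b', 'a', 'c'] -> ['c', 'b', 'a']
'b': index 1 in ['c', 'b', 'a'] -> ['b', 'c', 'a']
'a': index 2 in ['b', 'c', 'a'] -> ['a', 'b', 'c']
'a': index 0 in ['a', 'b', 'c'] -> ['a', 'b', 'c']
'b': index 1 in ['a', 'b', 'c'] -> ['b', 'a', 'c']
'a': index 1 in ['b', 'a', 'c'] -> ['a', 'b', 'c']
'c': index 2 in ['a', 'b', 'c'] -> ['c', 'a', 'b']
'c': index 0 in ['c', 'a', 'b'] -> ['c', 'a', 'b']
'c': index 0 in ['c', 'a', 'b'] -> ['c', 'a', 'b']


Output: [1, 2, 1, 2, 0, 1, 1, 2, 0, 0]


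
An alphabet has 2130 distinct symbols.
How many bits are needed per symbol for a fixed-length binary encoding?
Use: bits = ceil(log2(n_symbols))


log2(2130) = 11.0566
Bracket: 2^11 = 2048 < 2130 <= 2^12 = 4096
So ceil(log2(2130)) = 12

bits = ceil(log2(2130)) = ceil(11.0566) = 12 bits


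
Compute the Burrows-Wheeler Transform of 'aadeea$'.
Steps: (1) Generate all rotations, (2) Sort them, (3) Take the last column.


Rotations (sorted):
  0: $aadeea -> last char: a
  1: a$aadee -> last char: e
  2: aadeea$ -> last char: $
  3: adeea$a -> last char: a
  4: deea$aa -> last char: a
  5: ea$aade -> last char: e
  6: eea$aad -> last char: d


BWT = ae$aaed


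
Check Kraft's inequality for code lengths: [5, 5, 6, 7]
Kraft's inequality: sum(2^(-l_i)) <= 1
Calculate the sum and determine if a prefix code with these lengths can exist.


Sum = 2^(-5) + 2^(-5) + 2^(-6) + 2^(-7)
    = 0.03125 + 0.03125 + 0.015625 + 0.0078125
    = 11/128 = 0.0859375
Since 0.0859375 <= 1, Kraft's inequality IS satisfied.
A prefix code with these lengths CAN exist.

Kraft sum = 0.0859375. Satisfied.


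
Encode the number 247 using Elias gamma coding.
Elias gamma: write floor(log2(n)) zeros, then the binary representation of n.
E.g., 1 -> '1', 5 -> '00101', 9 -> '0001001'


num_bits = floor(log2(247)) + 1 = 8
leading_zeros = num_bits - 1 = 7
binary(247) = 11110111

Elias gamma(247) = '0000000' + '11110111' = 000000011110111 (15 bits)


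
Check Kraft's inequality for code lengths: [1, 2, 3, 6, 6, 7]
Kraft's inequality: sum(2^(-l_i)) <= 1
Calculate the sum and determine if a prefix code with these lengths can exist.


Sum = 2^(-1) + 2^(-2) + 2^(-3) + 2^(-6) + 2^(-6) + 2^(-7)
    = 0.5 + 0.25 + 0.125 + 0.015625 + 0.015625 + 0.0078125
    = 117/128 = 0.9140625
Since 0.9140625 <= 1, Kraft's inequality IS satisfied.
A prefix code with these lengths CAN exist.

Kraft sum = 0.9140625. Satisfied.


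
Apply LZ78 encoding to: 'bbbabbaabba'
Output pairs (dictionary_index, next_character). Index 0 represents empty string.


LZ78 encoding steps:
Dictionary: {0: ''}
Step 1: w='' (idx 0), next='b' -> output (0, 'b'), add 'b' as idx 1
Step 2: w='b' (idx 1), next='b' -> output (1, 'b'), add 'bb' as idx 2
Step 3: w='' (idx 0), next='a' -> output (0, 'a'), add 'a' as idx 3
Step 4: w='bb' (idx 2), next='a' -> output (2, 'a'), add 'bba' as idx 4
Step 5: w='a' (idx 3), next='b' -> output (3, 'b'), add 'ab' as idx 5
Step 6: w='b' (idx 1), next='a' -> output (1, 'a'), add 'ba' as idx 6


Encoded: [(0, 'b'), (1, 'b'), (0, 'a'), (2, 'a'), (3, 'b'), (1, 'a')]


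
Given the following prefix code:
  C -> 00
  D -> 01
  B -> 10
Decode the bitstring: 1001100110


Decoding step by step:
Bits 10 -> B
Bits 01 -> D
Bits 10 -> B
Bits 01 -> D
Bits 10 -> B


Decoded message: BDBDB


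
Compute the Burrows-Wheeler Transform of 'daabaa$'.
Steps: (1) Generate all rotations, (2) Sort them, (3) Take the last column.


Rotations (sorted):
  0: $daabaa -> last char: a
  1: a$daaba -> last char: a
  2: aa$daab -> last char: b
  3: aabaa$d -> last char: d
  4: abaa$da -> last char: a
  5: baa$daa -> last char: a
  6: daabaa$ -> last char: $


BWT = aabdaa$


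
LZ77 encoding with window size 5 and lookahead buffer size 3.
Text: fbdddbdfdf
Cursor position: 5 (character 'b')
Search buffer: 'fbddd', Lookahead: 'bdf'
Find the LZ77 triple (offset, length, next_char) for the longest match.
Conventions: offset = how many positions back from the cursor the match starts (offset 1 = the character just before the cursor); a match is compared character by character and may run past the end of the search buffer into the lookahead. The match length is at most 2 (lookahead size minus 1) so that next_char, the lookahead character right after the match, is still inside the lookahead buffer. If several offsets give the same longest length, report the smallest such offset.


Try each offset into the search buffer:
  offset=1 (pos 4, char 'd'): match length 0
  offset=2 (pos 3, char 'd'): match length 0
  offset=3 (pos 2, char 'd'): match length 0
  offset=4 (pos 1, char 'b'): match length 2
  offset=5 (pos 0, char 'f'): match length 0
Longest match has length 2 at offset 4.
next_char = character at position 5 + 2 = 7 -> 'f'

Best match: offset=4, length=2 (matching 'bd' starting at position 1)
LZ77 triple: (4, 2, 'f')


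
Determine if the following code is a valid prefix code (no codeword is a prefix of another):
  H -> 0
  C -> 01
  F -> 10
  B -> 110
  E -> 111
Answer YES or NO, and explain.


Checking each pair (does one codeword prefix another?):
  H='0' vs C='01': prefix -- VIOLATION

NO -- this is NOT a valid prefix code. H (0) is a prefix of C (01).


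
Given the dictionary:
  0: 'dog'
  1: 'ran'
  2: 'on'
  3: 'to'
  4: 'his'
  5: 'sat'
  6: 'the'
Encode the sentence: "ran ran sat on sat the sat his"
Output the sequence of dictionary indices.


Look up each word in the dictionary:
  'ran' -> 1
  'ran' -> 1
  'sat' -> 5
  'on' -> 2
  'sat' -> 5
  'the' -> 6
  'sat' -> 5
  'his' -> 4

Encoded: [1, 1, 5, 2, 5, 6, 5, 4]


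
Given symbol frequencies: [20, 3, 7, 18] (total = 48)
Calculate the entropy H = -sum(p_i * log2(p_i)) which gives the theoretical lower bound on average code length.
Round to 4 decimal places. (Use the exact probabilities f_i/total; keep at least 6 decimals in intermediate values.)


Per-symbol terms -p_i * log2(p_i) with p_i = f_i/48:
  p = 20/48 = 0.416667: log2(p) = -1.263034, -p*log2(p) = 0.526264
  p = 3/48 = 0.062500: log2(p) = -4.000000, -p*log2(p) = 0.250000
  p = 7/48 = 0.145833: log2(p) = -2.777608, -p*log2(p) = 0.405068
  p = 18/48 = 0.375000: log2(p) = -1.415037, -p*log2(p) = 0.530639
H = 0.526264 + 0.250000 + 0.405068 + 0.530639 = 1.711971

H = 1.712 bits/symbol


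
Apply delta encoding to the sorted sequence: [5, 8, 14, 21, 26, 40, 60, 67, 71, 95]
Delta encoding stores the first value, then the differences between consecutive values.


First value: 5
Deltas:
  8 - 5 = 3
  14 - 8 = 6
  21 - 14 = 7
  26 - 21 = 5
  40 - 26 = 14
  60 - 40 = 20
  67 - 60 = 7
  71 - 67 = 4
  95 - 71 = 24


Delta encoded: [5, 3, 6, 7, 5, 14, 20, 7, 4, 24]


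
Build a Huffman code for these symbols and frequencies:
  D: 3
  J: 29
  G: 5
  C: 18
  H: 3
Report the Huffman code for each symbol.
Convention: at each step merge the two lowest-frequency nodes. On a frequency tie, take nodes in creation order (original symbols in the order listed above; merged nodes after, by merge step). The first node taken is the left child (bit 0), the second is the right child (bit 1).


Huffman tree construction:
Step 1: Merge D(3) + H(3) = 6
Step 2: Merge G(5) + (D+H)(6) = 11
Step 3: Merge (G+(D+H))(11) + C(18) = 29
Step 4: Merge J(29) + ((G+(D+H))+C)(29) = 58
Read each symbol's code off the tree from the root (left child = 0, right child = 1).

Codes:
  D: 1010 (length 4)
  J: 0 (length 1)
  G: 100 (length 3)
  C: 11 (length 2)
  H: 1011 (length 4)
Average code length: 104/58 = 1.7931 bits/symbol


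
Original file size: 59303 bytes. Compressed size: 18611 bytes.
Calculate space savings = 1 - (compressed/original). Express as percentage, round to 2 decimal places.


ratio = compressed/original = 18611/59303 = 0.313829
savings = 1 - ratio = 1 - 0.313829 = 0.686171
as a percentage: 0.686171 * 100 = 68.62%

Space savings = 1 - 18611/59303 = 68.62%


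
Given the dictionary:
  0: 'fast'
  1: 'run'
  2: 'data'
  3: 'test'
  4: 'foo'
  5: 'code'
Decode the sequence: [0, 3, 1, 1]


Look up each index in the dictionary:
  0 -> 'fast'
  3 -> 'test'
  1 -> 'run'
  1 -> 'run'

Decoded: "fast test run run"


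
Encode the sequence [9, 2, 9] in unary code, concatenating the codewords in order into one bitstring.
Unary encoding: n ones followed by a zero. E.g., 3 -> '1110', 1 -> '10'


Encode each number as n ones followed by a terminating 0:
  9 -> 1111111110 (10 bits)
  2 -> 110 (3 bits)
  9 -> 1111111110 (10 bits)
Total length = 10 + 3 + 10 = 23 bits.

Unary([9, 2, 9]) = 11111111101101111111110 (23 bits)


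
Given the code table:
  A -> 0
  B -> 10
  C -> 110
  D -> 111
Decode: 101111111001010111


Decoding:
10 -> B
111 -> D
111 -> D
10 -> B
0 -> A
10 -> B
10 -> B
111 -> D


Result: BDDBABBD


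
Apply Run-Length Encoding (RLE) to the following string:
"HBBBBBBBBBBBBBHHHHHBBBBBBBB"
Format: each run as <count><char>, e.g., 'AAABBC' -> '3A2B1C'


Scanning runs left to right:
  i=0: run of 'H' x 1 -> '1H'
  i=1: run of 'B' x 13 -> '13B'
  i=14: run of 'H' x 5 -> '5H'
  i=19: run of 'B' x 8 -> '8B'

RLE = 1H13B5H8B


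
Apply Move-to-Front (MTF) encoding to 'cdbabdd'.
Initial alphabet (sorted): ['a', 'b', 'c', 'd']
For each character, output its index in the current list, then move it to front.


MTF encoding:
'c': index 2 in ['a', 'b', 'c', 'd'] -> ['c', 'a', 'b', 'd']
'd': index 3 in ['c', 'a', 'b', 'd'] -> ['d', 'c', 'a', 'b']
'b': index 3 in ['d', 'c', 'a', 'b'] -> ['b', 'd', 'c', 'a']
'a': index 3 in ['b', 'd', 'c', 'a'] -> ['a', 'b', 'd', 'c']
'b': index 1 in ['a', 'b', 'd', 'c'] -> ['b', 'a', 'd', 'c']
'd': index 2 in ['b', 'a', 'd', 'c'] -> ['d', 'b', 'a', 'c']
'd': index 0 in ['d', 'b', 'a', 'c'] -> ['d', 'b', 'a', 'c']


Output: [2, 3, 3, 3, 1, 2, 0]


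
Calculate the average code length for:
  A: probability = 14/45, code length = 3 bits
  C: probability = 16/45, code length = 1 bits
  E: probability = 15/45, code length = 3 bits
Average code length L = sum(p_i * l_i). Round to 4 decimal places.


Weighted contributions p_i * l_i:
  A: (14/45) * 3 = 42/45
  C: (16/45) * 1 = 16/45
  E: (15/45) * 3 = 45/45
Sum = (42 + 16 + 45)/45 = 103/45

L = 103/45 = 2.2889 bits/symbol


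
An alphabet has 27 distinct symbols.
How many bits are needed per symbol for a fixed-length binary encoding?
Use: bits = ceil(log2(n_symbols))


log2(27) = 4.7549
Bracket: 2^4 = 16 < 27 <= 2^5 = 32
So ceil(log2(27)) = 5

bits = ceil(log2(27)) = ceil(4.7549) = 5 bits


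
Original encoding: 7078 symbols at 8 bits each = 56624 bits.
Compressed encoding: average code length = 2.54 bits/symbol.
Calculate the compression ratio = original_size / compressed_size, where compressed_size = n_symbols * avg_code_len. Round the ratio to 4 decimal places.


original_size = n_symbols * orig_bits = 7078 * 8 = 56624 bits
compressed_size = n_symbols * avg_code_len = 7078 * 2.54 = 17978.12 bits
ratio = original_size / compressed_size = 56624 / 17978.12 = 3.1496

Compression ratio = 3.1496


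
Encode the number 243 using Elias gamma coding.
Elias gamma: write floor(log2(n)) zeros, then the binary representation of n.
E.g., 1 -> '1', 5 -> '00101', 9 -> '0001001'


num_bits = floor(log2(243)) + 1 = 8
leading_zeros = num_bits - 1 = 7
binary(243) = 11110011

Elias gamma(243) = '0000000' + '11110011' = 000000011110011 (15 bits)


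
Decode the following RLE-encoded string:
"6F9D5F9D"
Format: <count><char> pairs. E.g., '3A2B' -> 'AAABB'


Expanding each <count><char> pair:
  6F -> 'FFFFFF'
  9D -> 'DDDDDDDDD'
  5F -> 'FFFFF'
  9D -> 'DDDDDDDDD'

Decoded = FFFFFFDDDDDDDDDFFFFFDDDDDDDDD


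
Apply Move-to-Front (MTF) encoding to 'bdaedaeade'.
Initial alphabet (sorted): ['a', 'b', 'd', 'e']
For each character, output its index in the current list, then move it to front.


MTF encoding:
'b': index 1 in ['a', 'b', 'd', 'e'] -> ['b', 'a', 'd', 'e']
'd': index 2 in ['b', 'a', 'd', 'e'] -> ['d', 'b', 'a', 'e']
'a': index 2 in ['d', 'b', 'a', 'e'] -> ['a', 'd', 'b', 'e']
'e': index 3 in ['a', 'd', 'b', 'e'] -> ['e', 'a', 'd', 'b']
'd': index 2 in ['e', 'a', 'd', 'b'] -> ['d', 'e', 'a', 'b']
'a': index 2 in ['d', 'e', 'a', 'b'] -> ['a', 'd', 'e', 'b']
'e': index 2 in ['a', 'd', 'e', 'b'] -> ['e', 'a', 'd', 'b']
'a': index 1 in ['e', 'a', 'd', 'b'] -> ['a', 'e', 'd', 'b']
'd': index 2 in ['a', 'e', 'd', 'b'] -> ['d', 'a', 'e', 'b']
'e': index 2 in ['d', 'a', 'e', 'b'] -> ['e', 'd', 'a', 'b']


Output: [1, 2, 2, 3, 2, 2, 2, 1, 2, 2]


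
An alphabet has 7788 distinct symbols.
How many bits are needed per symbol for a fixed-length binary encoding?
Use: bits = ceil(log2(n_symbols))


log2(7788) = 12.927
Bracket: 2^12 = 4096 < 7788 <= 2^13 = 8192
So ceil(log2(7788)) = 13

bits = ceil(log2(7788)) = ceil(12.927) = 13 bits


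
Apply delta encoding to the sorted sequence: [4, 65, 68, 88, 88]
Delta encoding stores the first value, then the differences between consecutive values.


First value: 4
Deltas:
  65 - 4 = 61
  68 - 65 = 3
  88 - 68 = 20
  88 - 88 = 0


Delta encoded: [4, 61, 3, 20, 0]


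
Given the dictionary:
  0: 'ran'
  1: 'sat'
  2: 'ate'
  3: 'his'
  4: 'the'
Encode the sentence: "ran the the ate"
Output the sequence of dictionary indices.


Look up each word in the dictionary:
  'ran' -> 0
  'the' -> 4
  'the' -> 4
  'ate' -> 2

Encoded: [0, 4, 4, 2]


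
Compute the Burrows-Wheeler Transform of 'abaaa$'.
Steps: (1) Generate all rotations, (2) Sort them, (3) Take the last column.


Rotations (sorted):
  0: $abaaa -> last char: a
  1: a$abaa -> last char: a
  2: aa$aba -> last char: a
  3: aaa$ab -> last char: b
  4: abaaa$ -> last char: $
  5: baaa$a -> last char: a


BWT = aaab$a


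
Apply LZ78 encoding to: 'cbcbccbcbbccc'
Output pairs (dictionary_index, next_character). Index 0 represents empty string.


LZ78 encoding steps:
Dictionary: {0: ''}
Step 1: w='' (idx 0), next='c' -> output (0, 'c'), add 'c' as idx 1
Step 2: w='' (idx 0), next='b' -> output (0, 'b'), add 'b' as idx 2
Step 3: w='c' (idx 1), next='b' -> output (1, 'b'), add 'cb' as idx 3
Step 4: w='c' (idx 1), next='c' -> output (1, 'c'), add 'cc' as idx 4
Step 5: w='b' (idx 2), next='c' -> output (2, 'c'), add 'bc' as idx 5
Step 6: w='b' (idx 2), next='b' -> output (2, 'b'), add 'bb' as idx 6
Step 7: w='cc' (idx 4), next='c' -> output (4, 'c'), add 'ccc' as idx 7


Encoded: [(0, 'c'), (0, 'b'), (1, 'b'), (1, 'c'), (2, 'c'), (2, 'b'), (4, 'c')]


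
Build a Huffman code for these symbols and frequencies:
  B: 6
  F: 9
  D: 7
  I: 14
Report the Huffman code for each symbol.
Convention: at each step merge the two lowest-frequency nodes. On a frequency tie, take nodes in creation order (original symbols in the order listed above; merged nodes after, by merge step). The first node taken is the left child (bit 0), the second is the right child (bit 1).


Huffman tree construction:
Step 1: Merge B(6) + D(7) = 13
Step 2: Merge F(9) + (B+D)(13) = 22
Step 3: Merge I(14) + (F+(B+D))(22) = 36
Read each symbol's code off the tree from the root (left child = 0, right child = 1).

Codes:
  B: 110 (length 3)
  F: 10 (length 2)
  D: 111 (length 3)
  I: 0 (length 1)
Average code length: 71/36 = 1.9722 bits/symbol


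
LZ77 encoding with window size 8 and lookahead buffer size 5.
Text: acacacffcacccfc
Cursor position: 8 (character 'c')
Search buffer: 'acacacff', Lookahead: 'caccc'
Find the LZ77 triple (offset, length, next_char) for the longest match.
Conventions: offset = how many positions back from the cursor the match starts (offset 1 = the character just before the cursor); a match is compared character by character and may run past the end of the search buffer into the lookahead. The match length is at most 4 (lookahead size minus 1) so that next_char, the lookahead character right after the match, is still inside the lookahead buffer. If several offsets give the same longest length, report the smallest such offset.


Try each offset into the search buffer:
  offset=1 (pos 7, char 'f'): match length 0
  offset=2 (pos 6, char 'f'): match length 0
  offset=3 (pos 5, char 'c'): match length 1
  offset=4 (pos 4, char 'a'): match length 0
  offset=5 (pos 3, char 'c'): match length 3
  offset=6 (pos 2, char 'a'): match length 0
  offset=7 (pos 1, char 'c'): match length 3
  offset=8 (pos 0, char 'a'): match length 0
Longest match has length 3, found at offsets 5, 7; take the smallest, offset 5.
next_char = character at position 8 + 3 = 11 -> 'c'

Best match: offset=5, length=3 (matching 'cac' starting at position 3)
LZ77 triple: (5, 3, 'c')


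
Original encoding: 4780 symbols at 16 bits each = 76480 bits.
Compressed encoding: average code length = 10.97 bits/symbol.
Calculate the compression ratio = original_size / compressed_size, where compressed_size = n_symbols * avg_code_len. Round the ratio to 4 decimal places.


original_size = n_symbols * orig_bits = 4780 * 16 = 76480 bits
compressed_size = n_symbols * avg_code_len = 4780 * 10.97 = 52436.6 bits
ratio = original_size / compressed_size = 76480 / 52436.6 = 1.4585

Compression ratio = 1.4585


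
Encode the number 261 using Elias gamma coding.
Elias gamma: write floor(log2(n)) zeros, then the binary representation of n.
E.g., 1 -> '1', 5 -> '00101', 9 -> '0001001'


num_bits = floor(log2(261)) + 1 = 9
leading_zeros = num_bits - 1 = 8
binary(261) = 100000101

Elias gamma(261) = '00000000' + '100000101' = 00000000100000101 (17 bits)


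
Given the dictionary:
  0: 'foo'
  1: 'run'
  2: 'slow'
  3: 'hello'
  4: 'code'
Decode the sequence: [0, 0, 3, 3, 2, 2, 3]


Look up each index in the dictionary:
  0 -> 'foo'
  0 -> 'foo'
  3 -> 'hello'
  3 -> 'hello'
  2 -> 'slow'
  2 -> 'slow'
  3 -> 'hello'

Decoded: "foo foo hello hello slow slow hello"


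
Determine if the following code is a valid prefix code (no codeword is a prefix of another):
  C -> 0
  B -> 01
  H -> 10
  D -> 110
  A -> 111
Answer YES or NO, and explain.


Checking each pair (does one codeword prefix another?):
  C='0' vs B='01': prefix -- VIOLATION

NO -- this is NOT a valid prefix code. C (0) is a prefix of B (01).


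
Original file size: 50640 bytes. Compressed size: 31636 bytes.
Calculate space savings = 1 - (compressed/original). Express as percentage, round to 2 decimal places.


ratio = compressed/original = 31636/50640 = 0.624724
savings = 1 - ratio = 1 - 0.624724 = 0.375276
as a percentage: 0.375276 * 100 = 37.53%

Space savings = 1 - 31636/50640 = 37.53%


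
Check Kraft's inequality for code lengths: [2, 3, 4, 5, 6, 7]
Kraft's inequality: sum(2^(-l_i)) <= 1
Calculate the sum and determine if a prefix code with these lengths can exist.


Sum = 2^(-2) + 2^(-3) + 2^(-4) + 2^(-5) + 2^(-6) + 2^(-7)
    = 0.25 + 0.125 + 0.0625 + 0.03125 + 0.015625 + 0.0078125
    = 63/128 = 0.4921875
Since 0.4921875 <= 1, Kraft's inequality IS satisfied.
A prefix code with these lengths CAN exist.

Kraft sum = 0.4921875. Satisfied.


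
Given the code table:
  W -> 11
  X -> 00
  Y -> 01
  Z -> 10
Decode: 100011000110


Decoding:
10 -> Z
00 -> X
11 -> W
00 -> X
01 -> Y
10 -> Z


Result: ZXWXYZ


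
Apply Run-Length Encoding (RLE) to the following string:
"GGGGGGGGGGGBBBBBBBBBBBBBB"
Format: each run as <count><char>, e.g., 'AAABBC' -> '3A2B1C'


Scanning runs left to right:
  i=0: run of 'G' x 11 -> '11G'
  i=11: run of 'B' x 14 -> '14B'

RLE = 11G14B


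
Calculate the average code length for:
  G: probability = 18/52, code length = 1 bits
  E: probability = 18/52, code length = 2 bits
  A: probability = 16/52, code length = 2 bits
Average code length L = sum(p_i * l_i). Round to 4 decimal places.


Weighted contributions p_i * l_i:
  G: (18/52) * 1 = 18/52
  E: (18/52) * 2 = 36/52
  A: (16/52) * 2 = 32/52
Sum = (18 + 36 + 32)/52 = 86/52

L = 86/52 = 1.6538 bits/symbol


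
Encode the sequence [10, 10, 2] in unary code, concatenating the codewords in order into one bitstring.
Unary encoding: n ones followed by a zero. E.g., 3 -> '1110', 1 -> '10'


Encode each number as n ones followed by a terminating 0:
  10 -> 11111111110 (11 bits)
  10 -> 11111111110 (11 bits)
  2 -> 110 (3 bits)
Total length = 11 + 11 + 3 = 25 bits.

Unary([10, 10, 2]) = 1111111111011111111110110 (25 bits)


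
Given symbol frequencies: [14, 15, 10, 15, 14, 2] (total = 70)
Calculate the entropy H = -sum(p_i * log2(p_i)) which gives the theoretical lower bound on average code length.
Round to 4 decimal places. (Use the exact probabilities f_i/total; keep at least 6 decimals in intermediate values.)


Per-symbol terms -p_i * log2(p_i) with p_i = f_i/70:
  p = 14/70 = 0.200000: log2(p) = -2.321928, -p*log2(p) = 0.464386
  p = 15/70 = 0.214286: log2(p) = -2.222392, -p*log2(p) = 0.476227
  p = 10/70 = 0.142857: log2(p) = -2.807355, -p*log2(p) = 0.401051
  p = 15/70 = 0.214286: log2(p) = -2.222392, -p*log2(p) = 0.476227
  p = 14/70 = 0.200000: log2(p) = -2.321928, -p*log2(p) = 0.464386
  p = 2/70 = 0.028571: log2(p) = -5.129283, -p*log2(p) = 0.146551
H = 0.464386 + 0.476227 + 0.401051 + 0.476227 + 0.464386 + 0.146551 = 2.428828

H = 2.4288 bits/symbol


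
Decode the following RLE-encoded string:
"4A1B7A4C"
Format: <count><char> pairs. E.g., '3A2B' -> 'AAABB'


Expanding each <count><char> pair:
  4A -> 'AAAA'
  1B -> 'B'
  7A -> 'AAAAAAA'
  4C -> 'CCCC'

Decoded = AAAABAAAAAAACCCC


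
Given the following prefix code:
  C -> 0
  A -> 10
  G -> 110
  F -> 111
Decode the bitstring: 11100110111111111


Decoding step by step:
Bits 111 -> F
Bits 0 -> C
Bits 0 -> C
Bits 110 -> G
Bits 111 -> F
Bits 111 -> F
Bits 111 -> F


Decoded message: FCCGFFF


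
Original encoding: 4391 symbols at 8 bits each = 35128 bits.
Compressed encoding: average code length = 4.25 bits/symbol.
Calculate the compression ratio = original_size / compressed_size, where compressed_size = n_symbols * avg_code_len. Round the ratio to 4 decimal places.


original_size = n_symbols * orig_bits = 4391 * 8 = 35128 bits
compressed_size = n_symbols * avg_code_len = 4391 * 4.25 = 18661.75 bits
ratio = original_size / compressed_size = 35128 / 18661.75 = 1.8824

Compression ratio = 1.8824


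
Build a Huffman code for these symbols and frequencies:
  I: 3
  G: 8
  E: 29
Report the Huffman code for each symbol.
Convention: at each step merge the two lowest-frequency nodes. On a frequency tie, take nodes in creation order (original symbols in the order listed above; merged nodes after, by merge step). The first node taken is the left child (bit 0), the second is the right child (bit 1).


Huffman tree construction:
Step 1: Merge I(3) + G(8) = 11
Step 2: Merge (I+G)(11) + E(29) = 40
Read each symbol's code off the tree from the root (left child = 0, right child = 1).

Codes:
  I: 00 (length 2)
  G: 01 (length 2)
  E: 1 (length 1)
Average code length: 51/40 = 1.2750 bits/symbol


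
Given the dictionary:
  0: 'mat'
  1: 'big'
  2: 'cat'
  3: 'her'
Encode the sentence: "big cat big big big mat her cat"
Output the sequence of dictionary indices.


Look up each word in the dictionary:
  'big' -> 1
  'cat' -> 2
  'big' -> 1
  'big' -> 1
  'big' -> 1
  'mat' -> 0
  'her' -> 3
  'cat' -> 2

Encoded: [1, 2, 1, 1, 1, 0, 3, 2]


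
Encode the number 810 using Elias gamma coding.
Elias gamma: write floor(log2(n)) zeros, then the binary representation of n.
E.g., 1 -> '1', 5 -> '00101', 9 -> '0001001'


num_bits = floor(log2(810)) + 1 = 10
leading_zeros = num_bits - 1 = 9
binary(810) = 1100101010

Elias gamma(810) = '000000000' + '1100101010' = 0000000001100101010 (19 bits)


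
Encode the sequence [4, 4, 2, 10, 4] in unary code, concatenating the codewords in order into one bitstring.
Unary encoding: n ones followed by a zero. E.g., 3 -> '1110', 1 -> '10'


Encode each number as n ones followed by a terminating 0:
  4 -> 11110 (5 bits)
  4 -> 11110 (5 bits)
  2 -> 110 (3 bits)
  10 -> 11111111110 (11 bits)
  4 -> 11110 (5 bits)
Total length = 5 + 5 + 3 + 11 + 5 = 29 bits.

Unary([4, 4, 2, 10, 4]) = 11110111101101111111111011110 (29 bits)


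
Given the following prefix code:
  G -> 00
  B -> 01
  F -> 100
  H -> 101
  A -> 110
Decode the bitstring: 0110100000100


Decoding step by step:
Bits 01 -> B
Bits 101 -> H
Bits 00 -> G
Bits 00 -> G
Bits 01 -> B
Bits 00 -> G


Decoded message: BHGGBG


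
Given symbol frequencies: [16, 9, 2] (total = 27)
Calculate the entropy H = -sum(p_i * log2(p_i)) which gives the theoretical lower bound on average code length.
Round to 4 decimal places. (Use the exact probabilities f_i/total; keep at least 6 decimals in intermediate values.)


Per-symbol terms -p_i * log2(p_i) with p_i = f_i/27:
  p = 16/27 = 0.592593: log2(p) = -0.754888, -p*log2(p) = 0.447341
  p = 9/27 = 0.333333: log2(p) = -1.584963, -p*log2(p) = 0.528321
  p = 2/27 = 0.074074: log2(p) = -3.754888, -p*log2(p) = 0.278140
H = 0.447341 + 0.528321 + 0.278140 = 1.253802

H = 1.2538 bits/symbol
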